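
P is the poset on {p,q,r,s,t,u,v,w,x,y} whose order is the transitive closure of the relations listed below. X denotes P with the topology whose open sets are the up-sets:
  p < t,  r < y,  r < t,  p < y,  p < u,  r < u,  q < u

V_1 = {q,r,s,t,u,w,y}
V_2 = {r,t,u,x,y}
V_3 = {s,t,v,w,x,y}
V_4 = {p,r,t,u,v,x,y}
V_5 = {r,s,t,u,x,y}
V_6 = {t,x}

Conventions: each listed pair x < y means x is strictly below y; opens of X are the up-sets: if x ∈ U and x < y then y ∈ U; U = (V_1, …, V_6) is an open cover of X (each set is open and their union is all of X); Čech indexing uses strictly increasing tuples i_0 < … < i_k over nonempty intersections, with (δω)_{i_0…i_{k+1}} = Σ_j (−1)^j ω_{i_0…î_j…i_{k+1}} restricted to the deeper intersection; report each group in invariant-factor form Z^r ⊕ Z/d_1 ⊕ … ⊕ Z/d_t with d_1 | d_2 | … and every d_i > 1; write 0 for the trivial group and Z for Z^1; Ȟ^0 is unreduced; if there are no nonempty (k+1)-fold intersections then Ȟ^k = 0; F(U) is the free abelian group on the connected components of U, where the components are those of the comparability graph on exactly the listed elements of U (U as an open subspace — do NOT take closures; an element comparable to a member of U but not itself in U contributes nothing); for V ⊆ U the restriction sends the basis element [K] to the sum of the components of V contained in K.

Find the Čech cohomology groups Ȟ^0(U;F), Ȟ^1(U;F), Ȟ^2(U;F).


Ȟ^0 = Z^5; Ȟ^1 = 0; Ȟ^2 = 0

nonempty intersections:
  V12={r,t,u,y} V13={s,t,w,y} V14={r,t,u,y} V15={r,s,t,u,y} V16={t} V23={t,x,y} V24={r,t,u,x,y} V25={r,t,u,x,y} V26={t,x} V34={t,v,x,y} V35={s,t,x,y} V36={t,x} V45={r,t,u,x,y} V46={t,x} V56={t,x}
  V123={t,y} V124={r,t,u,y} V125={r,t,u,y} V126={t} V134={t,y} V135={s,t,y} V136={t} V145={r,t,u,y} V146={t} V156={t} V234={t,x,y} V235={t,x,y} V236={t,x} V245={r,t,u,x,y} V246={t,x} V256={t,x} V345={t,x,y} V346={t,x} V356={t,x} V456={t,x}
  V1234={t,y} V1235={t,y} V1236={t} V1245={r,t,u,y} V1246={t} V1256={t} V1345={t,y} V1346={t} V1356={t} V1456={t} V2345={t,x,y} V2346={t,x} V2356={t,x} V2456={t,x} V3456={t,x}
  V12345={t,y} V12346={t} V12356={t} V12456={t} V13456={t} V23456={t,x}
  V123456={t}
components per intersection:
  V1: {q,r,t,u,y} {s} {w}
  V2: {r,t,u,y} {x}
  V3: {s} {t} {v} {w} {x} {y}
  V4: {p,r,t,u,y} {v} {x}
  V5: {r,t,u,y} {s} {x}
  V6: {t} {x}
  V12: {r,t,u,y}
  V13: {s} {t} {w} {y}
  V14: {r,t,u,y}
  V15: {r,t,u,y} {s}
  V16: {t}
  V23: {t} {x} {y}
  V24: {r,t,u,y} {x}
  V25: {r,t,u,y} {x}
  V26: {t} {x}
  V34: {t} {v} {x} {y}
  V35: {s} {t} {x} {y}
  V36: {t} {x}
  V45: {r,t,u,y} {x}
  V46: {t} {x}
  V56: {t} {x}
  V123: {t} {y}
  V124: {r,t,u,y}
  V125: {r,t,u,y}
  V126: {t}
  V134: {t} {y}
  V135: {s} {t} {y}
  V136: {t}
  V145: {r,t,u,y}
  V146: {t}
  V156: {t}
  V234: {t} {x} {y}
  V235: {t} {x} {y}
  V236: {t} {x}
  V245: {r,t,u,y} {x}
  V246: {t} {x}
  V256: {t} {x}
  V345: {t} {x} {y}
  V346: {t} {x}
  V356: {t} {x}
  V456: {t} {x}
  V1234: {t} {y}
  V1235: {t} {y}
  V1236: {t}
  V1245: {r,t,u,y}
  V1246: {t}
  V1256: {t}
  V1345: {t} {y}
  V1346: {t}
  V1356: {t}
  V1456: {t}
  V2345: {t} {x} {y}
  V2346: {t} {x}
  V2356: {t} {x}
  V2456: {t} {x}
  V3456: {t} {x}
  V12345: {t} {y}
  V12346: {t}
  V12356: {t}
  V12456: {t}
  V13456: {t}
  V23456: {t} {x}
  V123456: {t}
C dims 19,34,37,24; δ0: rk 14, SNF 1^14; δ1: rk 20, SNF 1^20; δ2: rk 17, SNF 1^17
Ȟ^0: (19−14)−0=5 ⇒ Z^5
Ȟ^1: (34−20)−14=0 ⇒ 0
Ȟ^2: (37−17)−20=0 ⇒ 0


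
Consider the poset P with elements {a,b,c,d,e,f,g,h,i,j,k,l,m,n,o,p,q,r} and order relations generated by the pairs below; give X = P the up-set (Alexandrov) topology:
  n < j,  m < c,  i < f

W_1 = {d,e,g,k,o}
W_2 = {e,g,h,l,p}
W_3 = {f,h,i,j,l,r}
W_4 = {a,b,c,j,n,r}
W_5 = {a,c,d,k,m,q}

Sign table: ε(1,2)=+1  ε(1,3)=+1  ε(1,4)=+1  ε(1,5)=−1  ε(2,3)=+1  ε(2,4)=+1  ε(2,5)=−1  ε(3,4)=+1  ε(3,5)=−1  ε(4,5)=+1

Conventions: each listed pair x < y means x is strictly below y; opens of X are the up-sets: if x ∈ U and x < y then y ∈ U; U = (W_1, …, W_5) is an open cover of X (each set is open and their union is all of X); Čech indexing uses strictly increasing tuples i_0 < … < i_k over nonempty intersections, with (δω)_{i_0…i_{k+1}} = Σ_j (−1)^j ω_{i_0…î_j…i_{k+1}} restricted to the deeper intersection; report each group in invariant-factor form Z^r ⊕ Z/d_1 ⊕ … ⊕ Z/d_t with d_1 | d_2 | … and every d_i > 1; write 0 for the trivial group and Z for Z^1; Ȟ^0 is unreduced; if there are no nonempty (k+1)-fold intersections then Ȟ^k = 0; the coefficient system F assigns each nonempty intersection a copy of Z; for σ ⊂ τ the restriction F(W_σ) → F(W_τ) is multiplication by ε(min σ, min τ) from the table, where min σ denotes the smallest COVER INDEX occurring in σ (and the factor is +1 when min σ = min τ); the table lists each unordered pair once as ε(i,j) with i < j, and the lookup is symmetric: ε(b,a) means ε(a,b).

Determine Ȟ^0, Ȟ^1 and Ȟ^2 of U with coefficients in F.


Ȟ^0 ≅ 0; Ȟ^1 ≅ Z/2; Ȟ^2 ≅ 0

nonempty intersections:
  W12={e,g} W15={d,k} W23={h,l} W34={j,r} W45={a,c}
C dims 5,5; δ0: rk 5, SNF 1^4·2
Ȟ^0: (5−5)−0=0 ⇒ 0
Ȟ^1: (5−0)−5=0 plus torsion [2] ⇒ Z/2
Ȟ^2: (0−0)−0=0 ⇒ 0


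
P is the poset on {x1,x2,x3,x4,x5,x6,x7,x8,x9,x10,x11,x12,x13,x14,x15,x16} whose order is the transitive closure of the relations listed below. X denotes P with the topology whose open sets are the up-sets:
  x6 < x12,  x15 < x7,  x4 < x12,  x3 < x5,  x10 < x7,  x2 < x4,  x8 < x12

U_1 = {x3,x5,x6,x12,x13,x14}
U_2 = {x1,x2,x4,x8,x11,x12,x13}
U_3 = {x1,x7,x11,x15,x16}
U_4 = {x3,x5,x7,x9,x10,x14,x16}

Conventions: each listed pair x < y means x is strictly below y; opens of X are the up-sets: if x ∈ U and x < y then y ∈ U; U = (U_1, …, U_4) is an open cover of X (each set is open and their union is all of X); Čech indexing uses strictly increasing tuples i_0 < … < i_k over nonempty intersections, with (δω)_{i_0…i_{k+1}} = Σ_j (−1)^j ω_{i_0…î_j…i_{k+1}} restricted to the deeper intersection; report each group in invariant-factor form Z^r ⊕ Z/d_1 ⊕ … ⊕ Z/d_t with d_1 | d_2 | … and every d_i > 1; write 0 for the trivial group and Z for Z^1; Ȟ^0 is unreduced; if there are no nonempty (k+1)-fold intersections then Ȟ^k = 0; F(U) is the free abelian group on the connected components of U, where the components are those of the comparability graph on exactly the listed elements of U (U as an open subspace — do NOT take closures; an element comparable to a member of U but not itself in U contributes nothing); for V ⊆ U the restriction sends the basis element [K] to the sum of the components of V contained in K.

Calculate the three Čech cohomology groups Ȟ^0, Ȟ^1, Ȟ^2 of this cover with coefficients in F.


nerve of the cover:
  U12={x12,x13} U14={x3,x5,x14} U23={x1,x11} U34={x7,x16}
components per intersection:
  U1: {x3,x5} {x6,x12} {x13} {x14}
  U2: {x1} {x2,x4,x8,x12} {x11} {x13}
  U3: {x1} {x7,x15} {x11} {x16}
  U4: {x3,x5} {x7,x10} {x9} {x14} {x16}
  U12: {x12} {x13}
  U14: {x3,x5} {x14}
  U23: {x1} {x11}
  U34: {x7} {x16}
C dims 17,8; δ0: rk 8, SNF 1^8
Ȟ^0 = (17 − 8) − 0 = 9, so Ȟ^0 ≅ Z^9
Ȟ^1 = (8 − 0) − 8 = 0, so Ȟ^1 ≅ 0
Ȟ^2 = (0 − 0) − 0 = 0, so Ȟ^2 ≅ 0

Ȟ^0(U;F) ≅ Z^9; Ȟ^1(U;F) ≅ 0; Ȟ^2(U;F) ≅ 0


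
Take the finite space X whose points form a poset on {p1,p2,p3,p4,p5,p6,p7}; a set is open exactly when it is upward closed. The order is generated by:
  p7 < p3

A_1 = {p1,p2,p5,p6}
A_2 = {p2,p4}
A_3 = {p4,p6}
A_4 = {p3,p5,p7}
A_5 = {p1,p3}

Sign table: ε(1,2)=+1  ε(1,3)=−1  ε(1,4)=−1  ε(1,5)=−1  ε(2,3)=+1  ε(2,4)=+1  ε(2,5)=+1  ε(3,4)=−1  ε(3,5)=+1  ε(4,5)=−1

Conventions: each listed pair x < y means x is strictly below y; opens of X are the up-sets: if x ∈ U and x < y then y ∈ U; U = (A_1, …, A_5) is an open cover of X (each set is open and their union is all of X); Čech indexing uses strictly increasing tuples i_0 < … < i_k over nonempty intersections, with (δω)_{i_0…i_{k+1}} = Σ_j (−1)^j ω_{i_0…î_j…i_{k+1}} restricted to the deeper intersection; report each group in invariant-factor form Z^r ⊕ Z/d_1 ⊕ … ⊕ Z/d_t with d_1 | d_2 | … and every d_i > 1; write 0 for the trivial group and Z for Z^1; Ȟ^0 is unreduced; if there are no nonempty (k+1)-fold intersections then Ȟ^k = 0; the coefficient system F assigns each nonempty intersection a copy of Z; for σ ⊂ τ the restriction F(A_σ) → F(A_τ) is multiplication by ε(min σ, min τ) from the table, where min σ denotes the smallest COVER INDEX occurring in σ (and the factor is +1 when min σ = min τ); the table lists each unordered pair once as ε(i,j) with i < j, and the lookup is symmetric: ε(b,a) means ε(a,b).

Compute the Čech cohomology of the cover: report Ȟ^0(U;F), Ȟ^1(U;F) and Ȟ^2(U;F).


Ȟ^0(U;F) ≅ 0, Ȟ^1(U;F) ≅ Z ⊕ Z/2 and Ȟ^2(U;F) ≅ 0

nonempty overlaps:
  A12={p2} A13={p6} A14={p5} A15={p1} A23={p4} A45={p3}
C dims 5,6; δ0: rk 5, SNF 1^4·2
degree 0: 5−5−0 = 0 → Ȟ^0 ≅ 0
degree 1: 6−0−5 = 1 plus torsion [2] → Ȟ^1 ≅ Z ⊕ Z/2
degree 2: 0−0−0 = 0 → Ȟ^2 ≅ 0


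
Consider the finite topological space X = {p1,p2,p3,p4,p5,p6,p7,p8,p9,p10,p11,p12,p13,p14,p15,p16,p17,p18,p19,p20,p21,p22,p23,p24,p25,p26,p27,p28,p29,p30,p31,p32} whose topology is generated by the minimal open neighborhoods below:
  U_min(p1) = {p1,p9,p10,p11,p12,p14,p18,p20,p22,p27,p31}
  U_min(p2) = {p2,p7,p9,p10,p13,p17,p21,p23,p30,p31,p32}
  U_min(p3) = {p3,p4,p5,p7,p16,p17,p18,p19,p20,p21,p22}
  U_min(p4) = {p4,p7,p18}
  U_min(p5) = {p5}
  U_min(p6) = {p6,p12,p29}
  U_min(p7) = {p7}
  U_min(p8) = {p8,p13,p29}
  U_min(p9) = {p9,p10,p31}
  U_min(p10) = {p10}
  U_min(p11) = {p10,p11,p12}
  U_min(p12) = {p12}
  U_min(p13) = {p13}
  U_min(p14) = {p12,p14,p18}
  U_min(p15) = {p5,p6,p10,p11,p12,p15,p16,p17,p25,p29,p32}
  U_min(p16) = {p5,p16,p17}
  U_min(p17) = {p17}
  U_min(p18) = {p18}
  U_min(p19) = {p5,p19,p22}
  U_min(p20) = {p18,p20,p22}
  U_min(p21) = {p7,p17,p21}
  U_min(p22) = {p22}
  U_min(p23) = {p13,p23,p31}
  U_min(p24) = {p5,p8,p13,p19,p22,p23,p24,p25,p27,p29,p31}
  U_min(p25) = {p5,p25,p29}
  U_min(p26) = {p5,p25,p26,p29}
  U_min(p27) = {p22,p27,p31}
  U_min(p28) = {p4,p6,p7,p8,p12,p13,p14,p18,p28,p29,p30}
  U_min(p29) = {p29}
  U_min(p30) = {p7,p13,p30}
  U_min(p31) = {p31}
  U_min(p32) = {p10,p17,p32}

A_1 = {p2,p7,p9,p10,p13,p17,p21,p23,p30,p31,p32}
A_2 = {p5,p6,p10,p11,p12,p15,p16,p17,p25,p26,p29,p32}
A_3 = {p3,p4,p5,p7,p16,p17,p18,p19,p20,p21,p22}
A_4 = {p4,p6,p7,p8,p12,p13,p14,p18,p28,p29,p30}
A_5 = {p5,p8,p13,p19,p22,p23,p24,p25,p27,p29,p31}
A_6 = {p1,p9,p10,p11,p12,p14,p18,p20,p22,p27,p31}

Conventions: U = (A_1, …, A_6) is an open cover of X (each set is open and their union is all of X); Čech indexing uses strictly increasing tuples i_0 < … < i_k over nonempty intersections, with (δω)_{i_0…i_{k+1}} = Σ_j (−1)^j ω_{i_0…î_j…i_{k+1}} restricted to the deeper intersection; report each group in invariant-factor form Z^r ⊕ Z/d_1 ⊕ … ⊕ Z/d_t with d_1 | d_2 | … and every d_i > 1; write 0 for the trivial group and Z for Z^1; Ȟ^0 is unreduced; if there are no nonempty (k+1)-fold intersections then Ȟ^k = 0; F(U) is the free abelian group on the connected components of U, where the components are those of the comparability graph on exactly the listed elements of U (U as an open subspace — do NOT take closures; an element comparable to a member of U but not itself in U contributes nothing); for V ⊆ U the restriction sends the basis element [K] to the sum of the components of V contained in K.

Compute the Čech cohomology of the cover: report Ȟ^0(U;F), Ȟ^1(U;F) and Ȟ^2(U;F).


cover nerve:
  A12={p10,p17,p32} A13={p7,p17,p21} A14={p7,p13,p30} A15={p13,p23,p31} A16={p9,p10,p31} A23={p5,p16,p17} A24={p6,p12,p29} A25={p5,p25,p29} A26={p10,p11,p12} A34={p4,p7,p18} A35={p5,p19,p22} A36={p18,p20,p22} A45={p8,p13,p29} A46={p12,p14,p18} A56={p22,p27,p31}
  A123={p17} A126={p10} A134={p7} A145={p13} A156={p31} A235={p5} A245={p29} A246={p12} A346={p18} A356={p22}
components per intersection:
  A1: {p2,p7,p9,p10,p13,p17,p21,p23,p30,p31,p32}
  A2: {p5,p6,p10,p11,p12,p15,p16,p17,p25,p26,p29,p32}
  A3: {p3,p4,p5,p7,p16,p17,p18,p19,p20,p21,p22}
  A4: {p4,p6,p7,p8,p12,p13,p14,p18,p28,p29,p30}
  A5: {p5,p8,p13,p19,p22,p23,p24,p25,p27,p29,p31}
  A6: {p1,p9,p10,p11,p12,p14,p18,p20,p22,p27,p31}
  A12: {p10,p17,p32}
  A13: {p7,p17,p21}
  A14: {p7,p13,p30}
  A15: {p13,p23,p31}
  A16: {p9,p10,p31}
  A23: {p5,p16,p17}
  A24: {p6,p12,p29}
  A25: {p5,p25,p29}
  A26: {p10,p11,p12}
  A34: {p4,p7,p18}
  A35: {p5,p19,p22}
  A36: {p18,p20,p22}
  A45: {p8,p13,p29}
  A46: {p12,p14,p18}
  A56: {p22,p27,p31}
  A123: {p17}
  A126: {p10}
  A134: {p7}
  A145: {p13}
  A156: {p31}
  A235: {p5}
  A245: {p29}
  A246: {p12}
  A346: {p18}
  A356: {p22}
C dims 6,15,10; δ0: rk 5, SNF 1^5; δ1: rk 10, SNF 1^9·2
Ȟ^0: (6−5)−0=1 ⇒ Z
Ȟ^1: (15−10)−5=0 ⇒ 0
Ȟ^2: (10−0)−10=0 plus torsion [2] ⇒ Z/2

Ȟ^0 ≅ Z; Ȟ^1 ≅ 0; Ȟ^2 ≅ Z/2


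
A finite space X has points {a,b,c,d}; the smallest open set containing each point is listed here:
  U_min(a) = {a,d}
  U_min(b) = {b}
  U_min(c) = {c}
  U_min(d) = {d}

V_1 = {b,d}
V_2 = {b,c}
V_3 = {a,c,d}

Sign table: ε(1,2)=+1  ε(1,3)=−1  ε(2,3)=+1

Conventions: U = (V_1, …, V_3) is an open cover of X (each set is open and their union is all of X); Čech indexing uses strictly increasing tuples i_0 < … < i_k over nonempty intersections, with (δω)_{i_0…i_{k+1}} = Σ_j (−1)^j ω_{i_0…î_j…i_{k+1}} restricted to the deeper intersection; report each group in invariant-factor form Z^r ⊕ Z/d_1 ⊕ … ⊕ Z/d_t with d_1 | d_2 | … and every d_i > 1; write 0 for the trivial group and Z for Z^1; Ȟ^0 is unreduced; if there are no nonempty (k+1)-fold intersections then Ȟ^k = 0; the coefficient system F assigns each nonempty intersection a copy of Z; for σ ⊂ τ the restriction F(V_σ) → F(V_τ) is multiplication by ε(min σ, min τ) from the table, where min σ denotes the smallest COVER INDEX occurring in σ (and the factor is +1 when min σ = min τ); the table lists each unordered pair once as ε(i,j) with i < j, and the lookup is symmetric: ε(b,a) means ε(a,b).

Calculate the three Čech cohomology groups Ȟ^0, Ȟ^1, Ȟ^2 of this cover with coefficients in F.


nonempty intersections:
  V12={b} V13={d} V23={c}
C dims 3,3; δ0: rk 3, SNF 1^2·2
Ȟ^0: (3−3)−0=0 ⇒ 0
Ȟ^1: (3−0)−3=0 plus torsion [2] ⇒ Z/2
Ȟ^2: (0−0)−0=0 ⇒ 0

Ȟ^0(U;F) ≅ 0, Ȟ^1(U;F) ≅ Z/2, Ȟ^2(U;F) ≅ 0


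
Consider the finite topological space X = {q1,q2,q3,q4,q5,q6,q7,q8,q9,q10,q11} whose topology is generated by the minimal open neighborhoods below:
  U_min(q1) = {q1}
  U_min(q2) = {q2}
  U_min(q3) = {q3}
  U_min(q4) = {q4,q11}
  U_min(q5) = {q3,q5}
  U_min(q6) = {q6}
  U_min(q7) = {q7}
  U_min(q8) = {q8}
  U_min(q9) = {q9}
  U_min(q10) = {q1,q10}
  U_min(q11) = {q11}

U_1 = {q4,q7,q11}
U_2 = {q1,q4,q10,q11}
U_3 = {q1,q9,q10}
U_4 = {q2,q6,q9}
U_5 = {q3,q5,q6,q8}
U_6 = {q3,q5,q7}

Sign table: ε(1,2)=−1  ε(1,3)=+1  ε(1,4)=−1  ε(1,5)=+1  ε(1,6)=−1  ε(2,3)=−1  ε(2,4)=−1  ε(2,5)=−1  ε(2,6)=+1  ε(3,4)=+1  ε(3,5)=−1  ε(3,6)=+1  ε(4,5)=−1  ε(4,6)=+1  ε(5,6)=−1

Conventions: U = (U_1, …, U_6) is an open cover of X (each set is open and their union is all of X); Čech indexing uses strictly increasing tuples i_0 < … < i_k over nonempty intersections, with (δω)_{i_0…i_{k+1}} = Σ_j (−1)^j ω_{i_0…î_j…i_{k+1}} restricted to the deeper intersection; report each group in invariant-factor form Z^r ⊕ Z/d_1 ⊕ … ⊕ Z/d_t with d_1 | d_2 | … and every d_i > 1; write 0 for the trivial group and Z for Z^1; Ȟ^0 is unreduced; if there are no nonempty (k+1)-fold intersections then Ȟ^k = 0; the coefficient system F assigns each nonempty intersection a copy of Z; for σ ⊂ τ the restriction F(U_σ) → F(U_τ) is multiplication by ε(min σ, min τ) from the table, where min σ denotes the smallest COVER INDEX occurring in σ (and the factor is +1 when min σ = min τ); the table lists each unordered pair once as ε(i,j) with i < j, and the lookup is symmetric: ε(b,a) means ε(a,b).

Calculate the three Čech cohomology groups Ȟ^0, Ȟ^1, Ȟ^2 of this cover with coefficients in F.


Ȟ^0 ≅ 0, Ȟ^1 ≅ Z/2, Ȟ^2 ≅ 0

nonempty overlaps:
  U12={q4,q11} U16={q7} U23={q1,q10} U34={q9} U45={q6} U56={q3,q5}
C dims 6,6; δ0: rk 6, SNF 1^5·2
degree 0: 6−6−0 = 0 → Ȟ^0 ≅ 0
degree 1: 6−0−6 = 0 plus torsion [2] → Ȟ^1 ≅ Z/2
degree 2: 0−0−0 = 0 → Ȟ^2 ≅ 0


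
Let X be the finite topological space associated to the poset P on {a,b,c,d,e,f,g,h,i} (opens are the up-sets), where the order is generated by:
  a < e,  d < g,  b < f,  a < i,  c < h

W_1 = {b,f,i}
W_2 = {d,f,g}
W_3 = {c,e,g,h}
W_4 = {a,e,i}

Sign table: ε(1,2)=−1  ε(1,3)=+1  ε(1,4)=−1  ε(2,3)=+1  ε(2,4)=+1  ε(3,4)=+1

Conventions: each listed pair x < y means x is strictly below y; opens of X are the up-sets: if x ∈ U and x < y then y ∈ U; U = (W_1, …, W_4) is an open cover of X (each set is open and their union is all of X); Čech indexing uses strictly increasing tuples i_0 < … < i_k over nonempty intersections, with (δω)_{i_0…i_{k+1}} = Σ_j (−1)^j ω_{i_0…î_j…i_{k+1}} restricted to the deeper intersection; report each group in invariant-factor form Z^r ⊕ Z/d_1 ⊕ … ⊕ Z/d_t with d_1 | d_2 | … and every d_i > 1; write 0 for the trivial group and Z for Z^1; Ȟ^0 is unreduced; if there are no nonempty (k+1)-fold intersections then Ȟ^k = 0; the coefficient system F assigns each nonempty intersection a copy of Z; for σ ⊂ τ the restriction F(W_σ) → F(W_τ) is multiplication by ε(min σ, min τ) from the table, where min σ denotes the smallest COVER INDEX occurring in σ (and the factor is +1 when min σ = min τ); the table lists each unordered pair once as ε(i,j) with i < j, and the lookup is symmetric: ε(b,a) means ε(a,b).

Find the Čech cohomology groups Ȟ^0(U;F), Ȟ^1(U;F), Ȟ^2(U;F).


Ȟ^0(U;F) ≅ Z, Ȟ^1(U;F) ≅ Z and Ȟ^2(U;F) ≅ 0

cover nerve:
  W12={f} W14={i} W23={g} W34={e}
C dims 4,4; δ0: rk 3, SNF 1^3
Ȟ^0: (4−3)−0=1 ⇒ Z
Ȟ^1: (4−0)−3=1 ⇒ Z
Ȟ^2: (0−0)−0=0 ⇒ 0


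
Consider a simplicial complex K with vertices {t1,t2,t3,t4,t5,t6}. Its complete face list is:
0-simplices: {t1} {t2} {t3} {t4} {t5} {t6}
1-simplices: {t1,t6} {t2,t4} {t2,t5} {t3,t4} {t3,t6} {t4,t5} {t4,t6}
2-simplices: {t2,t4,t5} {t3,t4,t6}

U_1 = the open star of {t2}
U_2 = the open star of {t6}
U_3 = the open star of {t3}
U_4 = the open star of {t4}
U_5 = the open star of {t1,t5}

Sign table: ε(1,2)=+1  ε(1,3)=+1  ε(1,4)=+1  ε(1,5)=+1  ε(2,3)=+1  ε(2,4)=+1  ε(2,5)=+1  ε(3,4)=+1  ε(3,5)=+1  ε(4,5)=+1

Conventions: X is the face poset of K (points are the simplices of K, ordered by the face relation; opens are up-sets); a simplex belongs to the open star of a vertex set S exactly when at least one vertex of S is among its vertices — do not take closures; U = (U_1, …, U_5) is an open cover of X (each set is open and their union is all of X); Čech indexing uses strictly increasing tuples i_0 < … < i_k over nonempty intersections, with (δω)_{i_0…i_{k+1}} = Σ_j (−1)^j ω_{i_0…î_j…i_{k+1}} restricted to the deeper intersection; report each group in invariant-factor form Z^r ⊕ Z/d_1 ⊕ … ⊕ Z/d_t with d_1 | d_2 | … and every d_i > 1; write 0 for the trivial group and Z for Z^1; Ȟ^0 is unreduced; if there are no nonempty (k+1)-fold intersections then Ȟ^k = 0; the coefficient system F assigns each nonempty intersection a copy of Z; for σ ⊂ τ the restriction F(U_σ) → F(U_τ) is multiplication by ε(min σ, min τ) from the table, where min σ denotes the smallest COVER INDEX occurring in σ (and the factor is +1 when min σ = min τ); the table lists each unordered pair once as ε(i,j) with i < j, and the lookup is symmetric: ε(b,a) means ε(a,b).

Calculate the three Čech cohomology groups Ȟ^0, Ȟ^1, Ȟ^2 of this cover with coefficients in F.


nerve of the cover:
  U1={{t2},{t2,t4},{t2,t5},{t2,t4,t5}} U2={{t6},{t1,t6},{t3,t6},{t4,t6},{t3,t4,t6}} U3={{t3},{t3,t4},{t3,t6},{t3,t4,t6}} U4={{t4},{t2,t4},{t3,t4},{t4,t5},{t4,t6},{t2,t4,t5},{t3,t4,t6}} U5={{t1},{t5},{t1,t6},{t2,t5},{t4,t5},{t2,t4,t5}}
  U14={{t2,t4},{t2,t4,t5}} U15={{t2,t5},{t2,t4,t5}} U23={{t3,t6},{t3,t4,t6}} U24={{t4,t6},{t3,t4,t6}} U25={{t1,t6}} U34={{t3,t4},{t3,t4,t6}} U45={{t4,t5},{t2,t4,t5}}
  U145={{t2,t4,t5}} U234={{t3,t4,t6}}
C dims 5,7,2; δ0: rk 4, SNF 1^4; δ1: rk 2, SNF 1^2
Ȟ^0 = (5 − 4) − 0 = 1, so Ȟ^0 ≅ Z
Ȟ^1 = (7 − 2) − 4 = 1, so Ȟ^1 ≅ Z
Ȟ^2 = (2 − 0) − 2 = 0, so Ȟ^2 ≅ 0

Ȟ^0 = Z,  Ȟ^1 = Z,  Ȟ^2 = 0


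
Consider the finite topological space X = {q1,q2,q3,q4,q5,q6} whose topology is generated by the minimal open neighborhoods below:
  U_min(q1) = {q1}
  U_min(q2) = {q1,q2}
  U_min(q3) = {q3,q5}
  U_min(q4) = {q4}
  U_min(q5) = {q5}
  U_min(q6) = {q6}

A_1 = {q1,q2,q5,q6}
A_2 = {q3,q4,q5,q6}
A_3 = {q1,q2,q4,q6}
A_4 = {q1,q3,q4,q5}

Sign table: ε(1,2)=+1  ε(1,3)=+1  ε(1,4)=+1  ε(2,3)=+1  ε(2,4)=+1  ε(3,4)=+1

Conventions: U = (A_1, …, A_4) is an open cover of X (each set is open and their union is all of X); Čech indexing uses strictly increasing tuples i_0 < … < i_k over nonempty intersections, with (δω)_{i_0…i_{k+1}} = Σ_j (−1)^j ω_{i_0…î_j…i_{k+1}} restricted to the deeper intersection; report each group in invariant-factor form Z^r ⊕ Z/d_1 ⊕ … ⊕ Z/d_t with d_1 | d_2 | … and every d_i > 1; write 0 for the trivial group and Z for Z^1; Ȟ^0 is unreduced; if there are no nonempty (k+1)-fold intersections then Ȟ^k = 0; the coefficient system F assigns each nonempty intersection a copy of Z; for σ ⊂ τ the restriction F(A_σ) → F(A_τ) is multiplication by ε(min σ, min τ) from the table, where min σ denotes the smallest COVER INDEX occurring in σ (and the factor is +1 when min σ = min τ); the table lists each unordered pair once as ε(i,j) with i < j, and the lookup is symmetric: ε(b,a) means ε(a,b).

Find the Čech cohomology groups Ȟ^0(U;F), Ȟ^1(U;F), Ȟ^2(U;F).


Ȟ^0 ≅ Z,  Ȟ^1 ≅ 0,  Ȟ^2 ≅ Z

nerve simplices:
  A12={q5,q6} A13={q1,q2,q6} A14={q1,q5} A23={q4,q6} A24={q3,q4,q5} A34={q1,q4}
  A123={q6} A124={q5} A134={q1} A234={q4}
C dims 4,6,4; δ0: rk 3, SNF 1^3; δ1: rk 3, SNF 1^3
degree 0: 4−3−0 = 1 → Ȟ^0 ≅ Z
degree 1: 6−3−3 = 0 → Ȟ^1 ≅ 0
degree 2: 4−0−3 = 1 → Ȟ^2 ≅ Z


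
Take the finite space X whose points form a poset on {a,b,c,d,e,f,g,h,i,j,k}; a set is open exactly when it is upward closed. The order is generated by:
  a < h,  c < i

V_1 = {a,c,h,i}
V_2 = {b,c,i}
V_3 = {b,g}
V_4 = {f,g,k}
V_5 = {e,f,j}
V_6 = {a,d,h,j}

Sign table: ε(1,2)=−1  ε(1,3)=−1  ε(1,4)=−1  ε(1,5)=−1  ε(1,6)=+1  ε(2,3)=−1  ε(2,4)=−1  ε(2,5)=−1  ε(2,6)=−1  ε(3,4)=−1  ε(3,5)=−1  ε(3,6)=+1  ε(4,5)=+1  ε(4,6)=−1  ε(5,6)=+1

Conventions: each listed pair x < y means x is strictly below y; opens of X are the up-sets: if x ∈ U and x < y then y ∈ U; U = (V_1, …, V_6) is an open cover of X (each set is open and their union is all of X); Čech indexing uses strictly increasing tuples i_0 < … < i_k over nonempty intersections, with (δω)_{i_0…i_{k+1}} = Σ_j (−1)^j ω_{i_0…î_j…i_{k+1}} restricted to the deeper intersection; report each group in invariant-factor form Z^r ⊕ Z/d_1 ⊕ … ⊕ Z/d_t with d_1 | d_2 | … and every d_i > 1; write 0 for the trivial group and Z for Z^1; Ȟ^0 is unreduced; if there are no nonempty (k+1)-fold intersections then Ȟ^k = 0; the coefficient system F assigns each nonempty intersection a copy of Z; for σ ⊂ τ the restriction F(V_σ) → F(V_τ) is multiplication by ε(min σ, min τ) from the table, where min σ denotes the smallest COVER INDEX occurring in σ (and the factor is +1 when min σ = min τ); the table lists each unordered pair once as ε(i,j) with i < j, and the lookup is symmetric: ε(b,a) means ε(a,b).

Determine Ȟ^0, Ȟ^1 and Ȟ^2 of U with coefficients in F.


Ȟ^0(U;F) ≅ 0, Ȟ^1(U;F) ≅ Z/2 and Ȟ^2(U;F) ≅ 0

nerve simplices:
  V12={c,i} V16={a,h} V23={b} V34={g} V45={f} V56={j}
C dims 6,6; δ0: rk 6, SNF 1^5·2
degree 0: 6−6−0 = 0 → Ȟ^0 ≅ 0
degree 1: 6−0−6 = 0 plus torsion [2] → Ȟ^1 ≅ Z/2
degree 2: 0−0−0 = 0 → Ȟ^2 ≅ 0


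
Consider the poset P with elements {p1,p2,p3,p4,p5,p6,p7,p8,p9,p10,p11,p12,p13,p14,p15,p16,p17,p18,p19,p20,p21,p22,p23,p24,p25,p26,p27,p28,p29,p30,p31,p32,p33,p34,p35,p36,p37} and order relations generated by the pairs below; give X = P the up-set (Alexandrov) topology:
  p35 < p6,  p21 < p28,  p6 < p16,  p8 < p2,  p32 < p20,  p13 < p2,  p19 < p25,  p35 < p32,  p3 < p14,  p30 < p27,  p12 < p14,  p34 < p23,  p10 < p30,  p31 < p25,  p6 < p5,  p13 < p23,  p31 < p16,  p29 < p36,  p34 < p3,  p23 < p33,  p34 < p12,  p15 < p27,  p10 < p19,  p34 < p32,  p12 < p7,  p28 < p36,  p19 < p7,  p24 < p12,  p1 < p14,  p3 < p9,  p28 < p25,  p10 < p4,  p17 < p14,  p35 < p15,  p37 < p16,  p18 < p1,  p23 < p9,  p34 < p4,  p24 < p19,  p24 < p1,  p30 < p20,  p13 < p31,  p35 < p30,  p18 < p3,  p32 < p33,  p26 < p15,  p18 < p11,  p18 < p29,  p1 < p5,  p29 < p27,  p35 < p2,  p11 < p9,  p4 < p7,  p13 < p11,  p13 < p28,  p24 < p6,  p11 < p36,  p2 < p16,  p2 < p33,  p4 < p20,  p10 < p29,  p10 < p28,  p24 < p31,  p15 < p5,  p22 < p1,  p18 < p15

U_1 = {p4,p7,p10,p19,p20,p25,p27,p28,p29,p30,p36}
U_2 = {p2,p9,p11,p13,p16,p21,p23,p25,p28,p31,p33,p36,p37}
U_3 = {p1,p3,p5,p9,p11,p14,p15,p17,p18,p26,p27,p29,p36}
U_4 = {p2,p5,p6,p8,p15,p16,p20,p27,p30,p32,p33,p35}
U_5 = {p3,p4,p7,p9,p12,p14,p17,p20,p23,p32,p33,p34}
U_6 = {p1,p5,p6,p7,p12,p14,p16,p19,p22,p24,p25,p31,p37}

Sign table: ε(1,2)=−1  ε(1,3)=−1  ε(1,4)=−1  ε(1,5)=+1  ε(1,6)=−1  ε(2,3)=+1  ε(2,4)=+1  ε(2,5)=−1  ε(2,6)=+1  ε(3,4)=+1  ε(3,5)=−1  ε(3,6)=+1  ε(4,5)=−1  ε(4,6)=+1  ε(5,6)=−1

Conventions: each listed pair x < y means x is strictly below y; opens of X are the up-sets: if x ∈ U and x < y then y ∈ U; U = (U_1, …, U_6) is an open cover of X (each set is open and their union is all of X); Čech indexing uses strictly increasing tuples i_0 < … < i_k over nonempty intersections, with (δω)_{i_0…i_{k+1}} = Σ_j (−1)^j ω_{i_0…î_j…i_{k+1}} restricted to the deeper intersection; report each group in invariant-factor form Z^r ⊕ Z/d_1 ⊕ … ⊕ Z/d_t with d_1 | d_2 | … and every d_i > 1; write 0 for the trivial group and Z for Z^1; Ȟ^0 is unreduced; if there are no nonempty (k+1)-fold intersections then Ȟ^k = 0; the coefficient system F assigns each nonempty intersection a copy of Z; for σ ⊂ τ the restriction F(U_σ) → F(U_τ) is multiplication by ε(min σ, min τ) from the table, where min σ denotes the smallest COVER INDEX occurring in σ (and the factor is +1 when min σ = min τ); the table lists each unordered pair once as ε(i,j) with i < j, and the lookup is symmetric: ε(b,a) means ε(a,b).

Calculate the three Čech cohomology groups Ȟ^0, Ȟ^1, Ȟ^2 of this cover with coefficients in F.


intersection data:
  U12={p25,p28,p36} U13={p27,p29,p36} U14={p20,p27,p30} U15={p4,p7,p20} U16={p7,p19,p25} U23={p9,p11,p36} U24={p2,p16,p33} U25={p9,p23,p33} U26={p16,p25,p31,p37} U34={p5,p15,p27} U35={p3,p9,p14,p17} U36={p1,p5,p14} U45={p20,p32,p33} U46={p5,p6,p16} U56={p7,p12,p14}
  U123={p36} U126={p25} U134={p27} U145={p20} U156={p7} U235={p9} U245={p33} U246={p16} U346={p5} U356={p14}
C dims 6,15,10; δ0: rk 5, SNF 1^5; δ1: rk 10, SNF 1^9·2
Ȟ^0 = (6 − 5) − 0 = 1, so Ȟ^0 ≅ Z
Ȟ^1 = (15 − 10) − 5 = 0, so Ȟ^1 ≅ 0
Ȟ^2 = (10 − 0) − 10 = 0 plus torsion [2], so Ȟ^2 ≅ Z/2

Ȟ^0(U;F) ≅ Z, Ȟ^1(U;F) ≅ 0, Ȟ^2(U;F) ≅ Z/2


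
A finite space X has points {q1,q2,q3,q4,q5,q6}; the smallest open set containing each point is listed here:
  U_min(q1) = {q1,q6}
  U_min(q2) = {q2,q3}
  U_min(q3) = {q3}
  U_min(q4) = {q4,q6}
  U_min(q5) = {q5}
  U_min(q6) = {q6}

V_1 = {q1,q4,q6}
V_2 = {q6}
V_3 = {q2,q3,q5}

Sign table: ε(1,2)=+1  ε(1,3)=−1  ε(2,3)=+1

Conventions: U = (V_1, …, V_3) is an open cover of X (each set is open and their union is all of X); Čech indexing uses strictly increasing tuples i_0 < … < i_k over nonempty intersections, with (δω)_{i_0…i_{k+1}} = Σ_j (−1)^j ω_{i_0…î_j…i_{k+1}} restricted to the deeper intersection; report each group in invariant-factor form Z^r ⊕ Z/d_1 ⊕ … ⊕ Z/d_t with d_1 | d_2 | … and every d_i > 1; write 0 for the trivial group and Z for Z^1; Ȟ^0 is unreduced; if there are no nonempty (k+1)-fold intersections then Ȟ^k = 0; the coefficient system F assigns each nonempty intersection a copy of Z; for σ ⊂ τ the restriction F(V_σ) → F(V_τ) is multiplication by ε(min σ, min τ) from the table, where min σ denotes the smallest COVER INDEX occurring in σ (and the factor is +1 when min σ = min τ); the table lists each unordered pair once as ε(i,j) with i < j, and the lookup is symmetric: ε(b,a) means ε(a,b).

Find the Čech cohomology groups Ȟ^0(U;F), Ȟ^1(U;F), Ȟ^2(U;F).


nonempty intersections:
  V12={q6}
C dims 3,1; δ0: rk 1, SNF 1^1
Ȟ^0: (3−1)−0=2 ⇒ Z^2
Ȟ^1: (1−0)−1=0 ⇒ 0
Ȟ^2: (0−0)−0=0 ⇒ 0

Ȟ^0(U;F) ≅ Z^2, Ȟ^1(U;F) ≅ 0, Ȟ^2(U;F) ≅ 0


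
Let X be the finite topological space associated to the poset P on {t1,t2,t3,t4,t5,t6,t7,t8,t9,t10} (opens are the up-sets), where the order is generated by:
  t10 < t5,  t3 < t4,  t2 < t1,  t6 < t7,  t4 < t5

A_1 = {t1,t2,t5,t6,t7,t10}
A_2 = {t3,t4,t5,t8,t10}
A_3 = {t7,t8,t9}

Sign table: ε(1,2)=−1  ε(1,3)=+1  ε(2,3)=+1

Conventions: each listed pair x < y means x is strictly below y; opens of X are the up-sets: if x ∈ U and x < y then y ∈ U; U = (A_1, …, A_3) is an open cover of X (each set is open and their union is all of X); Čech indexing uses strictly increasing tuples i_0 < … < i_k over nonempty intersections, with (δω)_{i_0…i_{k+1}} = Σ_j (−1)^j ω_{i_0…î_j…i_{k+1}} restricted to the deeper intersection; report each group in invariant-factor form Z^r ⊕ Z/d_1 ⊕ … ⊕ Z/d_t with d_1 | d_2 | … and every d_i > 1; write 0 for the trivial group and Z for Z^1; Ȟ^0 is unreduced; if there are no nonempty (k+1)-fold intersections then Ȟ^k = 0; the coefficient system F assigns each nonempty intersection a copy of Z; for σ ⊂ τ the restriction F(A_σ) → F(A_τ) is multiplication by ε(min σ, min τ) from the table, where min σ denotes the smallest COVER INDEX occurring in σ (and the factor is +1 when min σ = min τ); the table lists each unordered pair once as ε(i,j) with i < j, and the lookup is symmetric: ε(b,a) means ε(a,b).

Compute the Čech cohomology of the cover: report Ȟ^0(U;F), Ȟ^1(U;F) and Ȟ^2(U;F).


Ȟ^0 ≅ 0,  Ȟ^1 ≅ Z/2,  Ȟ^2 ≅ 0

intersection data:
  A12={t5,t10} A13={t7} A23={t8}
C dims 3,3; δ0: rk 3, SNF 1^2·2
Ȟ^0 = (3 − 3) − 0 = 0, so Ȟ^0 ≅ 0
Ȟ^1 = (3 − 0) − 3 = 0 plus torsion [2], so Ȟ^1 ≅ Z/2
Ȟ^2 = (0 − 0) − 0 = 0, so Ȟ^2 ≅ 0


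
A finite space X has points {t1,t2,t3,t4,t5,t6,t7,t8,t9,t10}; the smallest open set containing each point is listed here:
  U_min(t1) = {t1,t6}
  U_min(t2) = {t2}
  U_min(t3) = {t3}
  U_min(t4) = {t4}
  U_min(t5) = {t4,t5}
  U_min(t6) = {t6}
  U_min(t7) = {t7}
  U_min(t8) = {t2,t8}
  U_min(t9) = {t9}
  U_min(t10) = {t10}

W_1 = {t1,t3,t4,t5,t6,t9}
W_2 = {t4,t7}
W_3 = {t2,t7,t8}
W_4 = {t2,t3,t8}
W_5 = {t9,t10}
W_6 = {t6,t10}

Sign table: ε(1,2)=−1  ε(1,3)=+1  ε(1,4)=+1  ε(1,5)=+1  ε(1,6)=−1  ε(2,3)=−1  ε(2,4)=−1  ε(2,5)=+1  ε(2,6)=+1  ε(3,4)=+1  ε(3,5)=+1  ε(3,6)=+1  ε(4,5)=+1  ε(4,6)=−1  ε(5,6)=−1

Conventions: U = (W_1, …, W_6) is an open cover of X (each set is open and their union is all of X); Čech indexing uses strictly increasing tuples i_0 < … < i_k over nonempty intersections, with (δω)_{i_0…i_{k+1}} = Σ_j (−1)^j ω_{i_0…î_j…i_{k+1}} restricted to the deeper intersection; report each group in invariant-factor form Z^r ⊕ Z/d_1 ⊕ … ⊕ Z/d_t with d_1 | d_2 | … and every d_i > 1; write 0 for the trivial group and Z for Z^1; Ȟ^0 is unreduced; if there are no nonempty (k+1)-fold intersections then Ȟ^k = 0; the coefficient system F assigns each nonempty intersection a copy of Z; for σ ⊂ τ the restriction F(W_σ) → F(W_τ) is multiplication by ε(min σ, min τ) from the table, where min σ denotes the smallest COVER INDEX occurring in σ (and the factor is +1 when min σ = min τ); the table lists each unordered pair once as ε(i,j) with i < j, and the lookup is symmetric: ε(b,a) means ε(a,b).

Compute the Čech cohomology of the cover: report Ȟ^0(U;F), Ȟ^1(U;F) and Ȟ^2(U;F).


Ȟ^0 ≅ Z; Ȟ^1 ≅ Z^2; Ȟ^2 ≅ 0

cover nerve:
  W12={t4} W14={t3} W15={t9} W16={t6} W23={t7} W34={t2,t8} W56={t10}
C dims 6,7; δ0: rk 5, SNF 1^5
Ȟ^0: (6−5)−0=1 ⇒ Z
Ȟ^1: (7−0)−5=2 ⇒ Z^2
Ȟ^2: (0−0)−0=0 ⇒ 0


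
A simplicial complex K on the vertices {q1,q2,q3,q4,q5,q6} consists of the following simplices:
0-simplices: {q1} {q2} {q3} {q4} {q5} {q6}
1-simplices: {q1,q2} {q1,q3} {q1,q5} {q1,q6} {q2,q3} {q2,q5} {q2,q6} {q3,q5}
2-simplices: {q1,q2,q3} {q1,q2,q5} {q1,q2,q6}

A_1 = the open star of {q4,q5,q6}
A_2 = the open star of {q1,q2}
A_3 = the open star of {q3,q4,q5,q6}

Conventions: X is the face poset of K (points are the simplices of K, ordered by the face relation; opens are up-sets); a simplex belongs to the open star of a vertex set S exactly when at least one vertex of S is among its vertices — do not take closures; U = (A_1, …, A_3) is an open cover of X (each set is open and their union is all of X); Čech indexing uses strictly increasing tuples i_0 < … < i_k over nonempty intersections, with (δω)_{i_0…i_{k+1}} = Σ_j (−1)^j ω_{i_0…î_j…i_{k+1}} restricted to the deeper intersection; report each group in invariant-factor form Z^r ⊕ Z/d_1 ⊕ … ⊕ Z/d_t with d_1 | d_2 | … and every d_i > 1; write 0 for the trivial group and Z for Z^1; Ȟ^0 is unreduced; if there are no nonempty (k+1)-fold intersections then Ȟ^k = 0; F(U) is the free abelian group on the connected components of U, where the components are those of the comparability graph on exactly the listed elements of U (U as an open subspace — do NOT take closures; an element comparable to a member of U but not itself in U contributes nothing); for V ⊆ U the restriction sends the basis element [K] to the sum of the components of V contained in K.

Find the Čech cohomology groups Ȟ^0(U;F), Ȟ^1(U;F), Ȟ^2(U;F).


nerve simplices:
  A1={{q4},{q5},{q6},{q1,q5},{q1,q6},{q2,q5},{q2,q6},{q3,q5},{q1,q2,q5},{q1,q2,q6}} A2={{q1},{q2},{q1,q2},{q1,q3},{q1,q5},{q1,q6},{q2,q3},{q2,q5},{q2,q6},{q1,q2,q3},{q1,q2,q5},{q1,q2,q6}} A3={{q3},{q4},{q5},{q6},{q1,q3},{q1,q5},{q1,q6},{q2,q3},{q2,q5},{q2,q6},{q3,q5},{q1,q2,q3},{q1,q2,q5},{q1,q2,q6}}
  A12={{q1,q5},{q1,q6},{q2,q5},{q2,q6},{q1,q2,q5},{q1,q2,q6}} A13={{q4},{q5},{q6},{q1,q5},{q1,q6},{q2,q5},{q2,q6},{q3,q5},{q1,q2,q5},{q1,q2,q6}} A23={{q1,q3},{q1,q5},{q1,q6},{q2,q3},{q2,q5},{q2,q6},{q1,q2,q3},{q1,q2,q5},{q1,q2,q6}}
  A123={{q1,q5},{q1,q6},{q2,q5},{q2,q6},{q1,q2,q5},{q1,q2,q6}}
components per intersection:
  A1: {{q4}} {{q5},{q1,q5},{q2,q5},{q3,q5},{q1,q2,q5}} {{q6},{q1,q6},{q2,q6},{q1,q2,q6}}
  A2: {{q1},{q2},{q1,q2},{q1,q3},{q1,q5},{q1,q6},{q2,q3},{q2,q5},{q2,q6},{q1,q2,q3},{q1,q2,q5},{q1,q2,q6}}
  A3: {{q3},{q5},{q1,q3},{q1,q5},{q2,q3},{q2,q5},{q3,q5},{q1,q2,q3},{q1,q2,q5}} {{q4}} {{q6},{q1,q6},{q2,q6},{q1,q2,q6}}
  A12: {{q1,q5},{q2,q5},{q1,q2,q5}} {{q1,q6},{q2,q6},{q1,q2,q6}}
  A13: {{q4}} {{q5},{q1,q5},{q2,q5},{q3,q5},{q1,q2,q5}} {{q6},{q1,q6},{q2,q6},{q1,q2,q6}}
  A23: {{q1,q3},{q2,q3},{q1,q2,q3}} {{q1,q5},{q2,q5},{q1,q2,q5}} {{q1,q6},{q2,q6},{q1,q2,q6}}
  A123: {{q1,q5},{q2,q5},{q1,q2,q5}} {{q1,q6},{q2,q6},{q1,q2,q6}}
C dims 7,8,2; δ0: rk 5, SNF 1^5; δ1: rk 2, SNF 1^2
degree 0: 7−5−0 = 2 → Ȟ^0 ≅ Z^2
degree 1: 8−2−5 = 1 → Ȟ^1 ≅ Z
degree 2: 2−0−2 = 0 → Ȟ^2 ≅ 0

Ȟ^0 = Z^2,  Ȟ^1 = Z,  Ȟ^2 = 0


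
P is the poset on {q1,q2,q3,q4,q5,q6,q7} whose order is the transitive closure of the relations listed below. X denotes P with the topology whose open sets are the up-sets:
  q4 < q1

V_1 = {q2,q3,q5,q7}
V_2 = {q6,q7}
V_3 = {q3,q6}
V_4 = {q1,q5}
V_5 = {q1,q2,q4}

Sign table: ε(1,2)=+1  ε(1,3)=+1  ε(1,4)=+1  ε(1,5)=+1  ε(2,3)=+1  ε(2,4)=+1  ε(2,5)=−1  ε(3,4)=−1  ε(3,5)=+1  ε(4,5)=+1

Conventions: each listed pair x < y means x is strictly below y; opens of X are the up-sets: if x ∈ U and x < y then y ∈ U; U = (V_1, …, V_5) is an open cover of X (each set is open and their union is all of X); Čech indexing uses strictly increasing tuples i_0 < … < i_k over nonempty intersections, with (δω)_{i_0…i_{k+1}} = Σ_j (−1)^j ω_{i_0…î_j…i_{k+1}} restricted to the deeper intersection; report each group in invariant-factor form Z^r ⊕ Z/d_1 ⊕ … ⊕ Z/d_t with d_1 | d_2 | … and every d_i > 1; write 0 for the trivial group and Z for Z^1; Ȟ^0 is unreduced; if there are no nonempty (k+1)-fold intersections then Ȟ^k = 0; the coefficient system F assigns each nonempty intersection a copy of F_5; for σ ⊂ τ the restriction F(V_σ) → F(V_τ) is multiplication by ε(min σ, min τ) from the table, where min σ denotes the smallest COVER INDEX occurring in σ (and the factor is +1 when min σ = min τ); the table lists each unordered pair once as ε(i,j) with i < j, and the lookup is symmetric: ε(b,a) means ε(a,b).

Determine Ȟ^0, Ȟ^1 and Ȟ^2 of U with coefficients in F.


Ȟ^0(U;F) ≅ Z/5, Ȟ^1(U;F) ≅ Z/5 ⊕ Z/5, Ȟ^2(U;F) ≅ 0

nonempty intersections:
  V12={q7} V13={q3} V14={q5} V15={q2} V23={q6} V45={q1}
C dims 5,6; δ0: rk_F5 4
Ȟ^0: (5−4)−0=1 ⇒ Z/5
Ȟ^1: (6−0)−4=2 ⇒ Z/5 ⊕ Z/5
Ȟ^2: (0−0)−0=0 ⇒ 0


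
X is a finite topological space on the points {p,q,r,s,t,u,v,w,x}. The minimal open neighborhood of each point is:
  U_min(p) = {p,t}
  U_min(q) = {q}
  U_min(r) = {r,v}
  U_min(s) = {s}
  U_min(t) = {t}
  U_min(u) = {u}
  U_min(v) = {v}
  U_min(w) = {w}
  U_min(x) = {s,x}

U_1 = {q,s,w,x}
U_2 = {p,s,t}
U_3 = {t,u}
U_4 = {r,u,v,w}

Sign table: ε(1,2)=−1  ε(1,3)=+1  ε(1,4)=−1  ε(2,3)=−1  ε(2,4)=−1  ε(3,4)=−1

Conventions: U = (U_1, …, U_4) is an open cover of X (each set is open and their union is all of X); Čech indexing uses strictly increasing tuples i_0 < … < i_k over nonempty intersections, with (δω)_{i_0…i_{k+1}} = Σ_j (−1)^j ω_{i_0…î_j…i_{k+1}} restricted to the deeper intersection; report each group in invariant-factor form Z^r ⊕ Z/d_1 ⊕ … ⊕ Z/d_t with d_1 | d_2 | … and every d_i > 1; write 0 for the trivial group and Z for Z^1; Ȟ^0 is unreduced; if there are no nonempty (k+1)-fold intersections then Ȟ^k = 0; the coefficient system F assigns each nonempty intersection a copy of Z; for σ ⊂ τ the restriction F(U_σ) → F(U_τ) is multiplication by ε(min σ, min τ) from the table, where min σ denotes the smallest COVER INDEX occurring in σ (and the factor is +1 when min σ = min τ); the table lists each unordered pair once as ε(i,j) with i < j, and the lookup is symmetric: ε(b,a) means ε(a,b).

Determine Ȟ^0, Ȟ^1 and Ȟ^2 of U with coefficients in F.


Ȟ^0 ≅ Z; Ȟ^1 ≅ Z; Ȟ^2 ≅ 0

cover nerve:
  U12={s} U14={w} U23={t} U34={u}
C dims 4,4; δ0: rk 3, SNF 1^3
Ȟ^0: (4−3)−0=1 ⇒ Z
Ȟ^1: (4−0)−3=1 ⇒ Z
Ȟ^2: (0−0)−0=0 ⇒ 0


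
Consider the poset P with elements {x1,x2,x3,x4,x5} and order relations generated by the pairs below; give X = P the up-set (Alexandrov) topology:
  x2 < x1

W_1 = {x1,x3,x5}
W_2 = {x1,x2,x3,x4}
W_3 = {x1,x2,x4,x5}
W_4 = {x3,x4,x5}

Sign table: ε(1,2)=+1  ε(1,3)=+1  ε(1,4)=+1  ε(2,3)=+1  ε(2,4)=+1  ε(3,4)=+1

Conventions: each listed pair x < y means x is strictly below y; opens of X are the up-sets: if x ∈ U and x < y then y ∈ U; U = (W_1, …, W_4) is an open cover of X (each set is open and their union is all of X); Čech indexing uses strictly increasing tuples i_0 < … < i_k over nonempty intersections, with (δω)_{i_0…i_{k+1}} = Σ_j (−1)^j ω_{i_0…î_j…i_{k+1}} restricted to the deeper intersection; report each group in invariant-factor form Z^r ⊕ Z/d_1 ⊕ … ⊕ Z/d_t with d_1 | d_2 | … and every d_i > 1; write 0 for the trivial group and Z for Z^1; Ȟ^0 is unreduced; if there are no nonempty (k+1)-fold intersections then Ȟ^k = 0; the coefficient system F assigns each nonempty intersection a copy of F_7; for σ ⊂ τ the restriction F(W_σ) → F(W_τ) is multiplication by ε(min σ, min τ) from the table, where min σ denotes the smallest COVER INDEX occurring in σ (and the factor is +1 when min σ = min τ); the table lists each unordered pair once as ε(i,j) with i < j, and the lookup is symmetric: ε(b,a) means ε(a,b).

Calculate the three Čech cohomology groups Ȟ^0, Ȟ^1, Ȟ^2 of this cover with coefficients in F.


cover nerve:
  W12={x1,x3} W13={x1,x5} W14={x3,x5} W23={x1,x2,x4} W24={x3,x4} W34={x4,x5}
  W123={x1} W124={x3} W134={x5} W234={x4}
C dims 4,6,4; δ0: rk_F7 3; δ1: rk_F7 3
Ȟ^0: (4−3)−0=1 ⇒ Z/7
Ȟ^1: (6−3)−3=0 ⇒ 0
Ȟ^2: (4−0)−3=1 ⇒ Z/7

Ȟ^0(U;F) ≅ Z/7, Ȟ^1(U;F) ≅ 0, Ȟ^2(U;F) ≅ Z/7
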